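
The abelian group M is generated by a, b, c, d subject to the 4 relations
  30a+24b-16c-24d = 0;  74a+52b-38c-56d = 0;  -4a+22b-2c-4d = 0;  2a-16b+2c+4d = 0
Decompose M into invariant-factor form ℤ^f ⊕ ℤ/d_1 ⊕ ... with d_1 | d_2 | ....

rank_ℚ(R)=4; free=4−4=0
SNF(R) diag = [2, 2, 2, 4] → torsion [2, 2, 2, 4]

Answer: M ≅ ℤ/2 ⊕ ℤ/2 ⊕ ℤ/2 ⊕ ℤ/4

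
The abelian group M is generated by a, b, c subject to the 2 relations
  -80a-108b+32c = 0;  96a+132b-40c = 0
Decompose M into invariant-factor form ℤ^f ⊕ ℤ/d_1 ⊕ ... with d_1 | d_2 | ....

rank_ℚ(R)=2; free=3−2=1
SNF(R) diag = [4, 8] → torsion [4, 8]

Answer: M ≅ ℤ^1 ⊕ ℤ/4 ⊕ ℤ/8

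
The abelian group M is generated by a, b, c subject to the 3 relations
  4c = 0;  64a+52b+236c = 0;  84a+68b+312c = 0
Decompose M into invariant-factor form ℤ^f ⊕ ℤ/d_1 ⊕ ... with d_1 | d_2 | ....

rank_ℚ(R)=3; free=3−3=0
SNF(R) diag = [4, 4, 4] → torsion [4, 4, 4]

Answer: M ≅ ℤ/4 ⊕ ℤ/4 ⊕ ℤ/4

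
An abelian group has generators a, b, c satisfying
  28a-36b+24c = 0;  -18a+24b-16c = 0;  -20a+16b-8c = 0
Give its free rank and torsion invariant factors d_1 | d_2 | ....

Answer: M ≅ ℤ/2 ⊕ ℤ/4 ⊕ ℤ/8

Derivation:
rank_ℚ(R)=3; free=3−3=0
SNF(R) diag = [2, 4, 8] → torsion [2, 4, 8]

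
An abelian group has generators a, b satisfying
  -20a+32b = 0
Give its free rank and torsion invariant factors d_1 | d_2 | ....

rank_ℚ(R)=1; free=2−1=1
SNF(R) diag = [4] → torsion [4]

Answer: M ≅ ℤ^1 ⊕ ℤ/4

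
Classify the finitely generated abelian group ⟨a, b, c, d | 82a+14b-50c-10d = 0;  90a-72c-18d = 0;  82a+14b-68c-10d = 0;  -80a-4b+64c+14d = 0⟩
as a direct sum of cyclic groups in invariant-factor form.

rank_ℚ(R)=4; free=4−4=0
SNF(R) diag = [2, 6, 18, 18] → torsion [2, 6, 18, 18]

Answer: M ≅ ℤ/2 ⊕ ℤ/6 ⊕ ℤ/18 ⊕ ℤ/18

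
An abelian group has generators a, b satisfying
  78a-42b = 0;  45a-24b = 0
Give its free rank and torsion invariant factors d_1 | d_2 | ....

rank_ℚ(R)=2; free=2−2=0
SNF(R) diag = [3, 6] → torsion [3, 6]

Answer: M ≅ ℤ/3 ⊕ ℤ/6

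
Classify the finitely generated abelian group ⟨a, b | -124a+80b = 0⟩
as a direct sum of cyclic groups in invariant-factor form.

Answer: M ≅ ℤ^1 ⊕ ℤ/4

Derivation:
rank_ℚ(R)=1; free=2−1=1
SNF(R) diag = [4] → torsion [4]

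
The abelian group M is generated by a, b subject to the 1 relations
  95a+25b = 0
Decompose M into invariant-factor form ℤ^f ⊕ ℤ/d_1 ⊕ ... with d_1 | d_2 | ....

Answer: M ≅ ℤ^1 ⊕ ℤ/5

Derivation:
rank_ℚ(R)=1; free=2−1=1
SNF(R) diag = [5] → torsion [5]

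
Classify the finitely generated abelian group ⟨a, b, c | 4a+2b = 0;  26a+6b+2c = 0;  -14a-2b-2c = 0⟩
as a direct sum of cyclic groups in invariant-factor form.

rank_ℚ(R)=3; free=3−3=0
SNF(R) diag = [2, 2, 4] → torsion [2, 2, 4]

Answer: M ≅ ℤ/2 ⊕ ℤ/2 ⊕ ℤ/4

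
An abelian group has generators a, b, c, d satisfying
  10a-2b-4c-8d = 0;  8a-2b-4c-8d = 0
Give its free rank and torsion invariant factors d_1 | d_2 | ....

Answer: M ≅ ℤ^2 ⊕ ℤ/2 ⊕ ℤ/2

Derivation:
rank_ℚ(R)=2; free=4−2=2
SNF(R) diag = [2, 2] → torsion [2, 2]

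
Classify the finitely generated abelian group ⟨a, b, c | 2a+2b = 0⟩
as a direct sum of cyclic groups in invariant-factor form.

rank_ℚ(R)=1; free=3−1=2
SNF(R) diag = [2] → torsion [2]

Answer: M ≅ ℤ^2 ⊕ ℤ/2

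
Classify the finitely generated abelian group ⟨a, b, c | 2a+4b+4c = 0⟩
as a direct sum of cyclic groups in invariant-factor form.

rank_ℚ(R)=1; free=3−1=2
SNF(R) diag = [2] → torsion [2]

Answer: M ≅ ℤ^2 ⊕ ℤ/2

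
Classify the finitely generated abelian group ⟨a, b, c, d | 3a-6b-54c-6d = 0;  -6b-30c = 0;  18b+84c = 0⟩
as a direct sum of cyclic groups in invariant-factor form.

rank_ℚ(R)=3; free=4−3=1
SNF(R) diag = [3, 6, 6] → torsion [3, 6, 6]

Answer: M ≅ ℤ^1 ⊕ ℤ/3 ⊕ ℤ/6 ⊕ ℤ/6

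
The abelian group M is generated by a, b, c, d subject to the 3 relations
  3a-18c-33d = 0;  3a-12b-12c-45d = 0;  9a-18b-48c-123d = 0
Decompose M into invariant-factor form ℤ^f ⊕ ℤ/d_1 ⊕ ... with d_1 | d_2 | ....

rank_ℚ(R)=3; free=4−3=1
SNF(R) diag = [3, 6, 6] → torsion [3, 6, 6]

Answer: M ≅ ℤ^1 ⊕ ℤ/3 ⊕ ℤ/6 ⊕ ℤ/6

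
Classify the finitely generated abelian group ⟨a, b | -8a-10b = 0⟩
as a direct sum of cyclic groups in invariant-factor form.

rank_ℚ(R)=1; free=2−1=1
SNF(R) diag = [2] → torsion [2]

Answer: M ≅ ℤ^1 ⊕ ℤ/2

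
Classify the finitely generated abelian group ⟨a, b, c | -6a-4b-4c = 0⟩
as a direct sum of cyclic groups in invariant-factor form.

Answer: M ≅ ℤ^2 ⊕ ℤ/2

Derivation:
rank_ℚ(R)=1; free=3−1=2
SNF(R) diag = [2] → torsion [2]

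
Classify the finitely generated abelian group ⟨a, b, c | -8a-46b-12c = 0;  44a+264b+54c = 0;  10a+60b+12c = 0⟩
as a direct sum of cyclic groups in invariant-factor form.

Answer: M ≅ ℤ/2 ⊕ ℤ/2 ⊕ ℤ/6

Derivation:
rank_ℚ(R)=3; free=3−3=0
SNF(R) diag = [2, 2, 6] → torsion [2, 2, 6]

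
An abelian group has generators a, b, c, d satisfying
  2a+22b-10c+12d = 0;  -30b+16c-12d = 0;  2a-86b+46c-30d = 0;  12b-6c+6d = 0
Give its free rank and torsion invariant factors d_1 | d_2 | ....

rank_ℚ(R)=4; free=4−4=0
SNF(R) diag = [2, 2, 6, 6] → torsion [2, 2, 6, 6]

Answer: M ≅ ℤ/2 ⊕ ℤ/2 ⊕ ℤ/6 ⊕ ℤ/6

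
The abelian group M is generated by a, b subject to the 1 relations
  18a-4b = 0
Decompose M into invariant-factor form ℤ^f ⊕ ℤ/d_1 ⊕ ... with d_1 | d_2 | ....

rank_ℚ(R)=1; free=2−1=1
SNF(R) diag = [2] → torsion [2]

Answer: M ≅ ℤ^1 ⊕ ℤ/2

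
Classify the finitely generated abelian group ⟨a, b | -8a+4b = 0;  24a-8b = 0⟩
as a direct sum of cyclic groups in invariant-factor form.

rank_ℚ(R)=2; free=2−2=0
SNF(R) diag = [4, 8] → torsion [4, 8]

Answer: M ≅ ℤ/4 ⊕ ℤ/8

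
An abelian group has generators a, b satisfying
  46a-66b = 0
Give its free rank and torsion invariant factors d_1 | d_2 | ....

Answer: M ≅ ℤ^1 ⊕ ℤ/2

Derivation:
rank_ℚ(R)=1; free=2−1=1
SNF(R) diag = [2] → torsion [2]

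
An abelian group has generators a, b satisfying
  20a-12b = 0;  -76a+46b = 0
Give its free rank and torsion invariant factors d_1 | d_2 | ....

Answer: M ≅ ℤ/2 ⊕ ℤ/4

Derivation:
rank_ℚ(R)=2; free=2−2=0
SNF(R) diag = [2, 4] → torsion [2, 4]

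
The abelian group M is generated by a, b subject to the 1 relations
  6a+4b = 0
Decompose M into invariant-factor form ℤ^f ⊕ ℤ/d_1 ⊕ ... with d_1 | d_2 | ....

Answer: M ≅ ℤ^1 ⊕ ℤ/2

Derivation:
rank_ℚ(R)=1; free=2−1=1
SNF(R) diag = [2] → torsion [2]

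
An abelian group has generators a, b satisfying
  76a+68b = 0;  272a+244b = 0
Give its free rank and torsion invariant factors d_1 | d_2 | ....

Answer: M ≅ ℤ/4 ⊕ ℤ/12

Derivation:
rank_ℚ(R)=2; free=2−2=0
SNF(R) diag = [4, 12] → torsion [4, 12]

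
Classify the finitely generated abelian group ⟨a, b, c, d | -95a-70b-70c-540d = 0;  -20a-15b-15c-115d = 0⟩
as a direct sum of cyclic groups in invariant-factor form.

rank_ℚ(R)=2; free=4−2=2
SNF(R) diag = [5, 5] → torsion [5, 5]

Answer: M ≅ ℤ^2 ⊕ ℤ/5 ⊕ ℤ/5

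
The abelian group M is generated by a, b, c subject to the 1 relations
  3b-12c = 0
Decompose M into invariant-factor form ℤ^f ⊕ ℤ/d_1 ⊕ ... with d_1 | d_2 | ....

Answer: M ≅ ℤ^2 ⊕ ℤ/3

Derivation:
rank_ℚ(R)=1; free=3−1=2
SNF(R) diag = [3] → torsion [3]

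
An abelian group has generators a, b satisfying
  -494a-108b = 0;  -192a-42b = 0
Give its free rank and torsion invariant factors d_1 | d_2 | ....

Answer: M ≅ ℤ/2 ⊕ ℤ/6

Derivation:
rank_ℚ(R)=2; free=2−2=0
SNF(R) diag = [2, 6] → torsion [2, 6]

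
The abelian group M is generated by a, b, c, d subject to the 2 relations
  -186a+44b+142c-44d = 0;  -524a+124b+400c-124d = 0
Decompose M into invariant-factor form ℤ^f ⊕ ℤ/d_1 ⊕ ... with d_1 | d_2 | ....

rank_ℚ(R)=2; free=4−2=2
SNF(R) diag = [2, 4] → torsion [2, 4]

Answer: M ≅ ℤ^2 ⊕ ℤ/2 ⊕ ℤ/4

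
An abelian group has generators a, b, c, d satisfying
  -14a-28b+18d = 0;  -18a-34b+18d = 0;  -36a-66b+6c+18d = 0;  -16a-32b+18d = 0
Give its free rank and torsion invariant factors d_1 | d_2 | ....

rank_ℚ(R)=4; free=4−4=0
SNF(R) diag = [2, 2, 6, 18] → torsion [2, 2, 6, 18]

Answer: M ≅ ℤ/2 ⊕ ℤ/2 ⊕ ℤ/6 ⊕ ℤ/18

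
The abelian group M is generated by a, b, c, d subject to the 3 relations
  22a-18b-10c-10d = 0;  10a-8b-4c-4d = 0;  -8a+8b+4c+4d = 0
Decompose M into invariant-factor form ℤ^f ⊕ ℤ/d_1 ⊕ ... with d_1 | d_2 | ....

rank_ℚ(R)=3; free=4−3=1
SNF(R) diag = [2, 2, 4] → torsion [2, 2, 4]

Answer: M ≅ ℤ^1 ⊕ ℤ/2 ⊕ ℤ/2 ⊕ ℤ/4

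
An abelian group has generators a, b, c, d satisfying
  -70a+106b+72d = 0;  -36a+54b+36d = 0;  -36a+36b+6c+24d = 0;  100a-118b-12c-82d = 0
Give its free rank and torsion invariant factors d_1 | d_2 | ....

Answer: M ≅ ℤ/2 ⊕ ℤ/2 ⊕ ℤ/6 ⊕ ℤ/18

Derivation:
rank_ℚ(R)=4; free=4−4=0
SNF(R) diag = [2, 2, 6, 18] → torsion [2, 2, 6, 18]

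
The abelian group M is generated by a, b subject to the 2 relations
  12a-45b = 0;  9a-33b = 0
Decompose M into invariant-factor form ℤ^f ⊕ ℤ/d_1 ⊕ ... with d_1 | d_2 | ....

Answer: M ≅ ℤ/3 ⊕ ℤ/3

Derivation:
rank_ℚ(R)=2; free=2−2=0
SNF(R) diag = [3, 3] → torsion [3, 3]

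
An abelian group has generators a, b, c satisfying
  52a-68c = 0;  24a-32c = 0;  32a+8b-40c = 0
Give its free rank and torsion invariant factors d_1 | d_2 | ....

Answer: M ≅ ℤ/4 ⊕ ℤ/8 ⊕ ℤ/8

Derivation:
rank_ℚ(R)=3; free=3−3=0
SNF(R) diag = [4, 8, 8] → torsion [4, 8, 8]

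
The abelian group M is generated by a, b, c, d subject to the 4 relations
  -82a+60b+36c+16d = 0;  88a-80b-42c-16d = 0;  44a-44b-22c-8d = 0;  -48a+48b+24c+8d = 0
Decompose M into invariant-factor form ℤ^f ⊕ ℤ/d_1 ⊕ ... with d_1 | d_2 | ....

rank_ℚ(R)=4; free=4−4=0
SNF(R) diag = [2, 2, 4, 8] → torsion [2, 2, 4, 8]

Answer: M ≅ ℤ/2 ⊕ ℤ/2 ⊕ ℤ/4 ⊕ ℤ/8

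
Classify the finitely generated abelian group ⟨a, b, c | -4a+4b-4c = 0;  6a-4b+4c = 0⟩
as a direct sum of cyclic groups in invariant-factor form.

rank_ℚ(R)=2; free=3−2=1
SNF(R) diag = [2, 4] → torsion [2, 4]

Answer: M ≅ ℤ^1 ⊕ ℤ/2 ⊕ ℤ/4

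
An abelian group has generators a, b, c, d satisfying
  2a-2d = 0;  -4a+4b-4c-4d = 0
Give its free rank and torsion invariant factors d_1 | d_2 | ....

rank_ℚ(R)=2; free=4−2=2
SNF(R) diag = [2, 4] → torsion [2, 4]

Answer: M ≅ ℤ^2 ⊕ ℤ/2 ⊕ ℤ/4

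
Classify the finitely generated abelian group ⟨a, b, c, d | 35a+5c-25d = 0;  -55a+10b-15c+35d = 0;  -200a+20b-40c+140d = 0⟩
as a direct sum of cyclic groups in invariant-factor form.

Answer: M ≅ ℤ^1 ⊕ ℤ/5 ⊕ ℤ/10 ⊕ ℤ/20

Derivation:
rank_ℚ(R)=3; free=4−3=1
SNF(R) diag = [5, 10, 20] → torsion [5, 10, 20]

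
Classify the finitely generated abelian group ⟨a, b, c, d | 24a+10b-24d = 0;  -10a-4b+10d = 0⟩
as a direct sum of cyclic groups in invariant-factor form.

rank_ℚ(R)=2; free=4−2=2
SNF(R) diag = [2, 2] → torsion [2, 2]

Answer: M ≅ ℤ^2 ⊕ ℤ/2 ⊕ ℤ/2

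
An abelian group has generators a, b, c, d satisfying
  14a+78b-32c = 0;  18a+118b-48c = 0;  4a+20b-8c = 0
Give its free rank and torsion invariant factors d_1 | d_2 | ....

Answer: M ≅ ℤ^1 ⊕ ℤ/2 ⊕ ℤ/4 ⊕ ℤ/8

Derivation:
rank_ℚ(R)=3; free=4−3=1
SNF(R) diag = [2, 4, 8] → torsion [2, 4, 8]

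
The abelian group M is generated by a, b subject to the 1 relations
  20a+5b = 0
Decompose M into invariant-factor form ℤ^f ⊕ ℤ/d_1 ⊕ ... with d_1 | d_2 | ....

rank_ℚ(R)=1; free=2−1=1
SNF(R) diag = [5] → torsion [5]

Answer: M ≅ ℤ^1 ⊕ ℤ/5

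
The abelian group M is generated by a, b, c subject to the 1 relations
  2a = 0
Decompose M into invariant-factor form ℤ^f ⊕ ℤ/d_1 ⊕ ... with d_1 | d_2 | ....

Answer: M ≅ ℤ^2 ⊕ ℤ/2

Derivation:
rank_ℚ(R)=1; free=3−1=2
SNF(R) diag = [2] → torsion [2]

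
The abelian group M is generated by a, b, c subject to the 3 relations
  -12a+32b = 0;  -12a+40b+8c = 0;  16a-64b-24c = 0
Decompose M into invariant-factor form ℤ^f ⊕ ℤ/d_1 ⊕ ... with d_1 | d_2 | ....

Answer: M ≅ ℤ/4 ⊕ ℤ/8 ⊕ ℤ/8

Derivation:
rank_ℚ(R)=3; free=3−3=0
SNF(R) diag = [4, 8, 8] → torsion [4, 8, 8]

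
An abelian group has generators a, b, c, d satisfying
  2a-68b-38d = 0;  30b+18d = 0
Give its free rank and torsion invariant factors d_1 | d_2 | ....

rank_ℚ(R)=2; free=4−2=2
SNF(R) diag = [2, 6] → torsion [2, 6]

Answer: M ≅ ℤ^2 ⊕ ℤ/2 ⊕ ℤ/6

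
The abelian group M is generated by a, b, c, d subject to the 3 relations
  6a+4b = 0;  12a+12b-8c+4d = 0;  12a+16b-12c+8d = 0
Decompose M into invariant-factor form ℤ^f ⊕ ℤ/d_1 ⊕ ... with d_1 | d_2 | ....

rank_ℚ(R)=3; free=4−3=1
SNF(R) diag = [2, 4, 4] → torsion [2, 4, 4]

Answer: M ≅ ℤ^1 ⊕ ℤ/2 ⊕ ℤ/4 ⊕ ℤ/4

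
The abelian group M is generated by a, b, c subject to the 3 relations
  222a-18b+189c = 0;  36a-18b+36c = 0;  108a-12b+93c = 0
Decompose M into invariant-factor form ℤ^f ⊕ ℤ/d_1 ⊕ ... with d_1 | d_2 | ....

Answer: M ≅ ℤ/3 ⊕ ℤ/6 ⊕ ℤ/18

Derivation:
rank_ℚ(R)=3; free=3−3=0
SNF(R) diag = [3, 6, 18] → torsion [3, 6, 18]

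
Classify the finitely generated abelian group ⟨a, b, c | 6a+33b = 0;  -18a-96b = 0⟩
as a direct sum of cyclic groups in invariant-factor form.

rank_ℚ(R)=2; free=3−2=1
SNF(R) diag = [3, 6] → torsion [3, 6]

Answer: M ≅ ℤ^1 ⊕ ℤ/3 ⊕ ℤ/6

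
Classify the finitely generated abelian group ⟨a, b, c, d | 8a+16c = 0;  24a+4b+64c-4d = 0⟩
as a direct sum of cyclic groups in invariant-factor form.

Answer: M ≅ ℤ^2 ⊕ ℤ/4 ⊕ ℤ/8

Derivation:
rank_ℚ(R)=2; free=4−2=2
SNF(R) diag = [4, 8] → torsion [4, 8]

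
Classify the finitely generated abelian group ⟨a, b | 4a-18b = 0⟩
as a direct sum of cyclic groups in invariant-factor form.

Answer: M ≅ ℤ^1 ⊕ ℤ/2

Derivation:
rank_ℚ(R)=1; free=2−1=1
SNF(R) diag = [2] → torsion [2]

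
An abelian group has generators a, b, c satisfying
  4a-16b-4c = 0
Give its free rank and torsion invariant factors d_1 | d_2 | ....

Answer: M ≅ ℤ^2 ⊕ ℤ/4

Derivation:
rank_ℚ(R)=1; free=3−1=2
SNF(R) diag = [4] → torsion [4]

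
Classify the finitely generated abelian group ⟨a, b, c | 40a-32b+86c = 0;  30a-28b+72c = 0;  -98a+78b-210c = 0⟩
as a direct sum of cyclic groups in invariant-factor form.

Answer: M ≅ ℤ/2 ⊕ ℤ/2 ⊕ ℤ/2

Derivation:
rank_ℚ(R)=3; free=3−3=0
SNF(R) diag = [2, 2, 2] → torsion [2, 2, 2]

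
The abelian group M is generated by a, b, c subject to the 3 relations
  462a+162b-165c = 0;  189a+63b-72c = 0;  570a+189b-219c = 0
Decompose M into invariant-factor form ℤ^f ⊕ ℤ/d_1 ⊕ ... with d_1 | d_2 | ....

Answer: M ≅ ℤ/3 ⊕ ℤ/9 ⊕ ℤ/27

Derivation:
rank_ℚ(R)=3; free=3−3=0
SNF(R) diag = [3, 9, 27] → torsion [3, 9, 27]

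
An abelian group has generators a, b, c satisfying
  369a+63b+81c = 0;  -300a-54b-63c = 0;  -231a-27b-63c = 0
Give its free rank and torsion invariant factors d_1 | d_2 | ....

Answer: M ≅ ℤ/3 ⊕ ℤ/9 ⊕ ℤ/18

Derivation:
rank_ℚ(R)=3; free=3−3=0
SNF(R) diag = [3, 9, 18] → torsion [3, 9, 18]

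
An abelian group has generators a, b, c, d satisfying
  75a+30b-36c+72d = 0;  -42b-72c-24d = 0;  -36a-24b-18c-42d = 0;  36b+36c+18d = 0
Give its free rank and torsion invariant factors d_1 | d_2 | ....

rank_ℚ(R)=4; free=4−4=0
SNF(R) diag = [3, 6, 18, 18] → torsion [3, 6, 18, 18]

Answer: M ≅ ℤ/3 ⊕ ℤ/6 ⊕ ℤ/18 ⊕ ℤ/18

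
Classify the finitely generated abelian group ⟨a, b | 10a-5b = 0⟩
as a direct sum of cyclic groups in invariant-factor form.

Answer: M ≅ ℤ^1 ⊕ ℤ/5

Derivation:
rank_ℚ(R)=1; free=2−1=1
SNF(R) diag = [5] → torsion [5]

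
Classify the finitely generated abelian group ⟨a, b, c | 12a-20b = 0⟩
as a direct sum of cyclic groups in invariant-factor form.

rank_ℚ(R)=1; free=3−1=2
SNF(R) diag = [4] → torsion [4]

Answer: M ≅ ℤ^2 ⊕ ℤ/4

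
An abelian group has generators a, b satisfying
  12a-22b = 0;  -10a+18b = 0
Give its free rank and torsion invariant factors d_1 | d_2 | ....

rank_ℚ(R)=2; free=2−2=0
SNF(R) diag = [2, 2] → torsion [2, 2]

Answer: M ≅ ℤ/2 ⊕ ℤ/2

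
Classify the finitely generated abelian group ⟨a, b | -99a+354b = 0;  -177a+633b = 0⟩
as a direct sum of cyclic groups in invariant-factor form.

Answer: M ≅ ℤ/3 ⊕ ℤ/3

Derivation:
rank_ℚ(R)=2; free=2−2=0
SNF(R) diag = [3, 3] → torsion [3, 3]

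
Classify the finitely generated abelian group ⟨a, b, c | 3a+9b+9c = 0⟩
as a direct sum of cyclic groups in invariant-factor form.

rank_ℚ(R)=1; free=3−1=2
SNF(R) diag = [3] → torsion [3]

Answer: M ≅ ℤ^2 ⊕ ℤ/3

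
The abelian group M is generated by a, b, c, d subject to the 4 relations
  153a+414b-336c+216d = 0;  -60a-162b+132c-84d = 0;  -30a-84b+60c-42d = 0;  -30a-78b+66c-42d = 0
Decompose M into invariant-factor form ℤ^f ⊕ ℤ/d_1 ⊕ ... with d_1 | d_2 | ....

rank_ℚ(R)=4; free=4−4=0
SNF(R) diag = [3, 6, 6, 18] → torsion [3, 6, 6, 18]

Answer: M ≅ ℤ/3 ⊕ ℤ/6 ⊕ ℤ/6 ⊕ ℤ/18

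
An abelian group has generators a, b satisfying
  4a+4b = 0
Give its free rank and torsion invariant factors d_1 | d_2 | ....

Answer: M ≅ ℤ^1 ⊕ ℤ/4

Derivation:
rank_ℚ(R)=1; free=2−1=1
SNF(R) diag = [4] → torsion [4]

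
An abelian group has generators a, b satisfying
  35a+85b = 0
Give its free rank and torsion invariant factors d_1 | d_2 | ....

Answer: M ≅ ℤ^1 ⊕ ℤ/5

Derivation:
rank_ℚ(R)=1; free=2−1=1
SNF(R) diag = [5] → torsion [5]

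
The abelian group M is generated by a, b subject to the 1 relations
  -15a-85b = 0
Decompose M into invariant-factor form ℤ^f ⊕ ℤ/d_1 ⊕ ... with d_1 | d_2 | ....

rank_ℚ(R)=1; free=2−1=1
SNF(R) diag = [5] → torsion [5]

Answer: M ≅ ℤ^1 ⊕ ℤ/5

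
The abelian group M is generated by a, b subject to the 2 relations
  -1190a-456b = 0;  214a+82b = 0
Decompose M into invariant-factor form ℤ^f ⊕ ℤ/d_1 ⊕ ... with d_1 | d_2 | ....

rank_ℚ(R)=2; free=2−2=0
SNF(R) diag = [2, 2] → torsion [2, 2]

Answer: M ≅ ℤ/2 ⊕ ℤ/2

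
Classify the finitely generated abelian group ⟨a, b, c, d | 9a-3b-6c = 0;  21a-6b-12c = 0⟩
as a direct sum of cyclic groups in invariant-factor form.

Answer: M ≅ ℤ^2 ⊕ ℤ/3 ⊕ ℤ/3

Derivation:
rank_ℚ(R)=2; free=4−2=2
SNF(R) diag = [3, 3] → torsion [3, 3]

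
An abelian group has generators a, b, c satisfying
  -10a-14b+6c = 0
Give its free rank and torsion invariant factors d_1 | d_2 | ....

Answer: M ≅ ℤ^2 ⊕ ℤ/2

Derivation:
rank_ℚ(R)=1; free=3−1=2
SNF(R) diag = [2] → torsion [2]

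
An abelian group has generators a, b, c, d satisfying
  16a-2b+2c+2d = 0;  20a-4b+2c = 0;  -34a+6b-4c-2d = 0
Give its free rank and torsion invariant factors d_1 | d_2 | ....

Answer: M ≅ ℤ^1 ⊕ ℤ/2 ⊕ ℤ/2 ⊕ ℤ/2

Derivation:
rank_ℚ(R)=3; free=4−3=1
SNF(R) diag = [2, 2, 2] → torsion [2, 2, 2]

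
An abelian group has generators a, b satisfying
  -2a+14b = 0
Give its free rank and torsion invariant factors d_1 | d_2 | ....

Answer: M ≅ ℤ^1 ⊕ ℤ/2

Derivation:
rank_ℚ(R)=1; free=2−1=1
SNF(R) diag = [2] → torsion [2]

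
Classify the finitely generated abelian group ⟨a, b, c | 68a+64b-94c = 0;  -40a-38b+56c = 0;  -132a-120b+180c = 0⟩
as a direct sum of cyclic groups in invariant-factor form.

Answer: M ≅ ℤ/2 ⊕ ℤ/6 ⊕ ℤ/12

Derivation:
rank_ℚ(R)=3; free=3−3=0
SNF(R) diag = [2, 6, 12] → torsion [2, 6, 12]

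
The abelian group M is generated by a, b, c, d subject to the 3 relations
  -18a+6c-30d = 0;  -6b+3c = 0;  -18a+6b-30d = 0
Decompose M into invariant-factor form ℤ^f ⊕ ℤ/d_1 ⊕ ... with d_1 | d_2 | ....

Answer: M ≅ ℤ^1 ⊕ ℤ/3 ⊕ ℤ/6 ⊕ ℤ/6

Derivation:
rank_ℚ(R)=3; free=4−3=1
SNF(R) diag = [3, 6, 6] → torsion [3, 6, 6]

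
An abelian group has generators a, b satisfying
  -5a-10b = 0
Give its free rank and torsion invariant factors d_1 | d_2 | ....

Answer: M ≅ ℤ^1 ⊕ ℤ/5

Derivation:
rank_ℚ(R)=1; free=2−1=1
SNF(R) diag = [5] → torsion [5]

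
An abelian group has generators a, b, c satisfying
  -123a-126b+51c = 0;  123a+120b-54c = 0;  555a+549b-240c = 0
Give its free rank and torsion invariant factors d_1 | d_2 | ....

rank_ℚ(R)=3; free=3−3=0
SNF(R) diag = [3, 3, 9] → torsion [3, 3, 9]

Answer: M ≅ ℤ/3 ⊕ ℤ/3 ⊕ ℤ/9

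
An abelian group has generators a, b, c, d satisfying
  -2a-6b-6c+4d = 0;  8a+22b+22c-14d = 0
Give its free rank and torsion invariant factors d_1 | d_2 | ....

Answer: M ≅ ℤ^2 ⊕ ℤ/2 ⊕ ℤ/2

Derivation:
rank_ℚ(R)=2; free=4−2=2
SNF(R) diag = [2, 2] → torsion [2, 2]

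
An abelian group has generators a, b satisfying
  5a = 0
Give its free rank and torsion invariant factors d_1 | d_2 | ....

Answer: M ≅ ℤ^1 ⊕ ℤ/5

Derivation:
rank_ℚ(R)=1; free=2−1=1
SNF(R) diag = [5] → torsion [5]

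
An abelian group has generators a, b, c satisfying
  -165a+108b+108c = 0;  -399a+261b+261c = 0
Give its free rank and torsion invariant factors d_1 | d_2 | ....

Answer: M ≅ ℤ^1 ⊕ ℤ/3 ⊕ ℤ/9

Derivation:
rank_ℚ(R)=2; free=3−2=1
SNF(R) diag = [3, 9] → torsion [3, 9]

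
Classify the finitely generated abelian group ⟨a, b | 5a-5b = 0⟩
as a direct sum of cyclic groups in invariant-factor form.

rank_ℚ(R)=1; free=2−1=1
SNF(R) diag = [5] → torsion [5]

Answer: M ≅ ℤ^1 ⊕ ℤ/5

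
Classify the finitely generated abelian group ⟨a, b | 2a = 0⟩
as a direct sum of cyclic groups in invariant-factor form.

Answer: M ≅ ℤ^1 ⊕ ℤ/2

Derivation:
rank_ℚ(R)=1; free=2−1=1
SNF(R) diag = [2] → torsion [2]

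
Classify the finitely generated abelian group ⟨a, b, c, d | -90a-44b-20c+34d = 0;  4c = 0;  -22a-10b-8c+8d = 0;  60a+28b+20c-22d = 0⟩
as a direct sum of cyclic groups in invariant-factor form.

Answer: M ≅ ℤ/2 ⊕ ℤ/2 ⊕ ℤ/2 ⊕ ℤ/4

Derivation:
rank_ℚ(R)=4; free=4−4=0
SNF(R) diag = [2, 2, 2, 4] → torsion [2, 2, 2, 4]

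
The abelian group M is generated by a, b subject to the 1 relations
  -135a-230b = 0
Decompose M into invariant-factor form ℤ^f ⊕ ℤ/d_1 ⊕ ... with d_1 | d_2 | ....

Answer: M ≅ ℤ^1 ⊕ ℤ/5

Derivation:
rank_ℚ(R)=1; free=2−1=1
SNF(R) diag = [5] → torsion [5]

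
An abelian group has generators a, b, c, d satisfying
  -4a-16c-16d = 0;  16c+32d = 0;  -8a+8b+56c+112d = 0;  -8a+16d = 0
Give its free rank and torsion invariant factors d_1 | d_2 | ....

rank_ℚ(R)=4; free=4−4=0
SNF(R) diag = [4, 8, 16, 16] → torsion [4, 8, 16, 16]

Answer: M ≅ ℤ/4 ⊕ ℤ/8 ⊕ ℤ/16 ⊕ ℤ/16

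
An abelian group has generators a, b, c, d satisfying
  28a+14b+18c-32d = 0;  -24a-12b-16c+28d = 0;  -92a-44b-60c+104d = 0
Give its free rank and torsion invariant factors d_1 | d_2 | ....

Answer: M ≅ ℤ^1 ⊕ ℤ/2 ⊕ ℤ/4 ⊕ ℤ/4

Derivation:
rank_ℚ(R)=3; free=4−3=1
SNF(R) diag = [2, 4, 4] → torsion [2, 4, 4]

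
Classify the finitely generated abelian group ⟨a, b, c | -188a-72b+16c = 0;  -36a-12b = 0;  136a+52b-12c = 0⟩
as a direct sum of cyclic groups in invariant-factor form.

Answer: M ≅ ℤ/4 ⊕ ℤ/4 ⊕ ℤ/12

Derivation:
rank_ℚ(R)=3; free=3−3=0
SNF(R) diag = [4, 4, 12] → torsion [4, 4, 12]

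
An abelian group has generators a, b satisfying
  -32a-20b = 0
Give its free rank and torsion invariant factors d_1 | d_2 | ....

rank_ℚ(R)=1; free=2−1=1
SNF(R) diag = [4] → torsion [4]

Answer: M ≅ ℤ^1 ⊕ ℤ/4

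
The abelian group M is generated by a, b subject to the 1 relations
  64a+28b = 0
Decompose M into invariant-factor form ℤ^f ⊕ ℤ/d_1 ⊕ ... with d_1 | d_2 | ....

rank_ℚ(R)=1; free=2−1=1
SNF(R) diag = [4] → torsion [4]

Answer: M ≅ ℤ^1 ⊕ ℤ/4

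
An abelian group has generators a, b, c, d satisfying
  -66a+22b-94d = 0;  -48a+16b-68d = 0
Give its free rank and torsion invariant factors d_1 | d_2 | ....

rank_ℚ(R)=2; free=4−2=2
SNF(R) diag = [2, 4] → torsion [2, 4]

Answer: M ≅ ℤ^2 ⊕ ℤ/2 ⊕ ℤ/4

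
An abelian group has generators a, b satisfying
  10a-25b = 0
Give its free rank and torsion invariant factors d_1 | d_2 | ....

rank_ℚ(R)=1; free=2−1=1
SNF(R) diag = [5] → torsion [5]

Answer: M ≅ ℤ^1 ⊕ ℤ/5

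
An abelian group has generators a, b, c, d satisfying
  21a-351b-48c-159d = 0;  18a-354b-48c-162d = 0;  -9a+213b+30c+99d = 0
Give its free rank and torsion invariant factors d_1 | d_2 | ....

Answer: M ≅ ℤ^1 ⊕ ℤ/3 ⊕ ℤ/6 ⊕ ℤ/12

Derivation:
rank_ℚ(R)=3; free=4−3=1
SNF(R) diag = [3, 6, 12] → torsion [3, 6, 12]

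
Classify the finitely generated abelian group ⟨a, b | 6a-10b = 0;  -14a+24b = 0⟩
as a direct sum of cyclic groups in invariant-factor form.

rank_ℚ(R)=2; free=2−2=0
SNF(R) diag = [2, 2] → torsion [2, 2]

Answer: M ≅ ℤ/2 ⊕ ℤ/2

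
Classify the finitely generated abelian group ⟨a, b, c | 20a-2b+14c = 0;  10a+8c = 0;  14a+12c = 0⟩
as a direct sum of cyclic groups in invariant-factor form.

rank_ℚ(R)=3; free=3−3=0
SNF(R) diag = [2, 2, 4] → torsion [2, 2, 4]

Answer: M ≅ ℤ/2 ⊕ ℤ/2 ⊕ ℤ/4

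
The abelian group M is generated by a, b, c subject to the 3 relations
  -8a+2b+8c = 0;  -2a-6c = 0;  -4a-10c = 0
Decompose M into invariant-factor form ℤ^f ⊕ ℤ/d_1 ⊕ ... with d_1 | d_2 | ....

rank_ℚ(R)=3; free=3−3=0
SNF(R) diag = [2, 2, 2] → torsion [2, 2, 2]

Answer: M ≅ ℤ/2 ⊕ ℤ/2 ⊕ ℤ/2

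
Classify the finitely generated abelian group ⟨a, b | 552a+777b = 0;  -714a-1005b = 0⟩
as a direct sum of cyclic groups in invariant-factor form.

Answer: M ≅ ℤ/3 ⊕ ℤ/6

Derivation:
rank_ℚ(R)=2; free=2−2=0
SNF(R) diag = [3, 6] → torsion [3, 6]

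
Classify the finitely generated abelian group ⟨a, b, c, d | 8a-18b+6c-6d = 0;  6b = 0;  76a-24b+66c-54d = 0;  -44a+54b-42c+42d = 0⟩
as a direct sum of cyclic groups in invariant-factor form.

rank_ℚ(R)=4; free=4−4=0
SNF(R) diag = [2, 6, 12, 36] → torsion [2, 6, 12, 36]

Answer: M ≅ ℤ/2 ⊕ ℤ/6 ⊕ ℤ/12 ⊕ ℤ/36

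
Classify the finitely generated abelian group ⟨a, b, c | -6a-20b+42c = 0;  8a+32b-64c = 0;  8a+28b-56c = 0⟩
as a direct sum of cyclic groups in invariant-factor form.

Answer: M ≅ ℤ/2 ⊕ ℤ/4 ⊕ ℤ/8

Derivation:
rank_ℚ(R)=3; free=3−3=0
SNF(R) diag = [2, 4, 8] → torsion [2, 4, 8]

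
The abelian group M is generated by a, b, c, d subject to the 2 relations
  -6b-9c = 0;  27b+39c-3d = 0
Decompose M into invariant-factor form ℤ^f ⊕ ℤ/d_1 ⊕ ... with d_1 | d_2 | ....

Answer: M ≅ ℤ^2 ⊕ ℤ/3 ⊕ ℤ/3

Derivation:
rank_ℚ(R)=2; free=4−2=2
SNF(R) diag = [3, 3] → torsion [3, 3]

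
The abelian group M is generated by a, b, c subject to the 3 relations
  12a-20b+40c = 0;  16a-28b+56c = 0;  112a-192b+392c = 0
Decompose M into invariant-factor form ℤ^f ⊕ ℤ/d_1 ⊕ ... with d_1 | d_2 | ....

Answer: M ≅ ℤ/4 ⊕ ℤ/4 ⊕ ℤ/8

Derivation:
rank_ℚ(R)=3; free=3−3=0
SNF(R) diag = [4, 4, 8] → torsion [4, 4, 8]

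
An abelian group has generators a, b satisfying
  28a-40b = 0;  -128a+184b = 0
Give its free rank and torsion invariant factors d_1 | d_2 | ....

Answer: M ≅ ℤ/4 ⊕ ℤ/8

Derivation:
rank_ℚ(R)=2; free=2−2=0
SNF(R) diag = [4, 8] → torsion [4, 8]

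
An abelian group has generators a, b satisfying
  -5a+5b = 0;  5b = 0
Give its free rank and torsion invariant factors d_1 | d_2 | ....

Answer: M ≅ ℤ/5 ⊕ ℤ/5

Derivation:
rank_ℚ(R)=2; free=2−2=0
SNF(R) diag = [5, 5] → torsion [5, 5]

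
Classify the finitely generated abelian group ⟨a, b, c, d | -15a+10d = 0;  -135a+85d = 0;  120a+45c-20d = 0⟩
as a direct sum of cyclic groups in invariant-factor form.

rank_ℚ(R)=3; free=4−3=1
SNF(R) diag = [5, 15, 45] → torsion [5, 15, 45]

Answer: M ≅ ℤ^1 ⊕ ℤ/5 ⊕ ℤ/15 ⊕ ℤ/45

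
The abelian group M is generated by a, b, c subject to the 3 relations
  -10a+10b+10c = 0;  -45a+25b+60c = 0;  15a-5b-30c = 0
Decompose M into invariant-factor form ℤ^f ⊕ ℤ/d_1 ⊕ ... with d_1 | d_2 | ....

Answer: M ≅ ℤ/5 ⊕ ℤ/10 ⊕ ℤ/30

Derivation:
rank_ℚ(R)=3; free=3−3=0
SNF(R) diag = [5, 10, 30] → torsion [5, 10, 30]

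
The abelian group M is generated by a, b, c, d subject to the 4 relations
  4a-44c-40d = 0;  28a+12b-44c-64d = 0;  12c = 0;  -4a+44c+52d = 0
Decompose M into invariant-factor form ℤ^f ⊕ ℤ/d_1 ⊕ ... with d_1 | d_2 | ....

rank_ℚ(R)=4; free=4−4=0
SNF(R) diag = [4, 12, 12, 12] → torsion [4, 12, 12, 12]

Answer: M ≅ ℤ/4 ⊕ ℤ/12 ⊕ ℤ/12 ⊕ ℤ/12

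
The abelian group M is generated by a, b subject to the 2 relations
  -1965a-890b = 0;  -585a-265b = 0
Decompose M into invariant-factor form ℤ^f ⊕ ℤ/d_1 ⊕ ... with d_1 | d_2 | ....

rank_ℚ(R)=2; free=2−2=0
SNF(R) diag = [5, 15] → torsion [5, 15]

Answer: M ≅ ℤ/5 ⊕ ℤ/15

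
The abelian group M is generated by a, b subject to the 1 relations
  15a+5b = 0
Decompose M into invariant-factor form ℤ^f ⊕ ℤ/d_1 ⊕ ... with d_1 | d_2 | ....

Answer: M ≅ ℤ^1 ⊕ ℤ/5

Derivation:
rank_ℚ(R)=1; free=2−1=1
SNF(R) diag = [5] → torsion [5]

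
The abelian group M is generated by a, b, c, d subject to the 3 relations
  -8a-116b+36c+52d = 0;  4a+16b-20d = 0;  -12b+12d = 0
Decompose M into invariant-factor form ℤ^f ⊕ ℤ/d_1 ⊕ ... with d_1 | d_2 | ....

Answer: M ≅ ℤ^1 ⊕ ℤ/4 ⊕ ℤ/12 ⊕ ℤ/36

Derivation:
rank_ℚ(R)=3; free=4−3=1
SNF(R) diag = [4, 12, 36] → torsion [4, 12, 36]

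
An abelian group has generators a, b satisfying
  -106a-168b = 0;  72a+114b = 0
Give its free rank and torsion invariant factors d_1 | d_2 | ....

rank_ℚ(R)=2; free=2−2=0
SNF(R) diag = [2, 6] → torsion [2, 6]

Answer: M ≅ ℤ/2 ⊕ ℤ/6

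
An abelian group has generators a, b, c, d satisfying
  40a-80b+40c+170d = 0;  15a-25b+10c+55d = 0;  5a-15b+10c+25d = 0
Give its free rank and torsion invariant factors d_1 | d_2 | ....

rank_ℚ(R)=3; free=4−3=1
SNF(R) diag = [5, 10, 20] → torsion [5, 10, 20]

Answer: M ≅ ℤ^1 ⊕ ℤ/5 ⊕ ℤ/10 ⊕ ℤ/20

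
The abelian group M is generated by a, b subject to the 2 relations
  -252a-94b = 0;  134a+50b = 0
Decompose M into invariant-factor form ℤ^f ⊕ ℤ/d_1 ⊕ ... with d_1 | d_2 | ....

Answer: M ≅ ℤ/2 ⊕ ℤ/2

Derivation:
rank_ℚ(R)=2; free=2−2=0
SNF(R) diag = [2, 2] → torsion [2, 2]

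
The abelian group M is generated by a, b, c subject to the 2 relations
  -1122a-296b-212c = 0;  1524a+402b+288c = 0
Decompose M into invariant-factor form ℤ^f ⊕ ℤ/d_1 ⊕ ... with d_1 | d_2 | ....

rank_ℚ(R)=2; free=3−2=1
SNF(R) diag = [2, 6] → torsion [2, 6]

Answer: M ≅ ℤ^1 ⊕ ℤ/2 ⊕ ℤ/6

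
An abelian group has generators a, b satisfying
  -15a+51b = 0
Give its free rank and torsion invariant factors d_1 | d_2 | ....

rank_ℚ(R)=1; free=2−1=1
SNF(R) diag = [3] → torsion [3]

Answer: M ≅ ℤ^1 ⊕ ℤ/3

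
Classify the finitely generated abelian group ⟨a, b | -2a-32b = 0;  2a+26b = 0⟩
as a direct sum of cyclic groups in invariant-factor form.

rank_ℚ(R)=2; free=2−2=0
SNF(R) diag = [2, 6] → torsion [2, 6]

Answer: M ≅ ℤ/2 ⊕ ℤ/6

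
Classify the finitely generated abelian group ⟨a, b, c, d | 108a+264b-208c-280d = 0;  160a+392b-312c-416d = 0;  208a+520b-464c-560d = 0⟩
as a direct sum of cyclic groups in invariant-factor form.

Answer: M ≅ ℤ^1 ⊕ ℤ/4 ⊕ ℤ/8 ⊕ ℤ/8

Derivation:
rank_ℚ(R)=3; free=4−3=1
SNF(R) diag = [4, 8, 8] → torsion [4, 8, 8]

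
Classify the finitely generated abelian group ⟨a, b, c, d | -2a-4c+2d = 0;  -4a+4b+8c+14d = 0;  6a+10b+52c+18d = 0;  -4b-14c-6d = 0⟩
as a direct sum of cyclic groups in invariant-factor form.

Answer: M ≅ ℤ/2 ⊕ ℤ/2 ⊕ ℤ/2 ⊕ ℤ/2

Derivation:
rank_ℚ(R)=4; free=4−4=0
SNF(R) diag = [2, 2, 2, 2] → torsion [2, 2, 2, 2]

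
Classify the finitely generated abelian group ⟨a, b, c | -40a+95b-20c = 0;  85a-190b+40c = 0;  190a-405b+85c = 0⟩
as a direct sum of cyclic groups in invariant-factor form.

Answer: M ≅ ℤ/5 ⊕ ℤ/5 ⊕ ℤ/5

Derivation:
rank_ℚ(R)=3; free=3−3=0
SNF(R) diag = [5, 5, 5] → torsion [5, 5, 5]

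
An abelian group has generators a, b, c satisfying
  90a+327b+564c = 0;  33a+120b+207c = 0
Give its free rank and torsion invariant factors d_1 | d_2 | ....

Answer: M ≅ ℤ^1 ⊕ ℤ/3 ⊕ ℤ/3

Derivation:
rank_ℚ(R)=2; free=3−2=1
SNF(R) diag = [3, 3] → torsion [3, 3]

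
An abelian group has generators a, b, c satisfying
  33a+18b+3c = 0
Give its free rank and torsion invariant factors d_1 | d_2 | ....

Answer: M ≅ ℤ^2 ⊕ ℤ/3

Derivation:
rank_ℚ(R)=1; free=3−1=2
SNF(R) diag = [3] → torsion [3]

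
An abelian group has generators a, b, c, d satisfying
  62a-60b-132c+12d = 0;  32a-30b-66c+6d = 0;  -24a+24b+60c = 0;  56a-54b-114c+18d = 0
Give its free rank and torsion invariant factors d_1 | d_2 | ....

rank_ℚ(R)=4; free=4−4=0
SNF(R) diag = [2, 6, 12, 12] → torsion [2, 6, 12, 12]

Answer: M ≅ ℤ/2 ⊕ ℤ/6 ⊕ ℤ/12 ⊕ ℤ/12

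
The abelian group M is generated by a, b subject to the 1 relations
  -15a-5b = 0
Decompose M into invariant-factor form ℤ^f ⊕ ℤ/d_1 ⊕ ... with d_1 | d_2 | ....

rank_ℚ(R)=1; free=2−1=1
SNF(R) diag = [5] → torsion [5]

Answer: M ≅ ℤ^1 ⊕ ℤ/5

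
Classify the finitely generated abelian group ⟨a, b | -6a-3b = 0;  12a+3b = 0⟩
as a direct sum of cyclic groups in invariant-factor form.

Answer: M ≅ ℤ/3 ⊕ ℤ/6

Derivation:
rank_ℚ(R)=2; free=2−2=0
SNF(R) diag = [3, 6] → torsion [3, 6]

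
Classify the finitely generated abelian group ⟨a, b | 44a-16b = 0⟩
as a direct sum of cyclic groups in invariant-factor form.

rank_ℚ(R)=1; free=2−1=1
SNF(R) diag = [4] → torsion [4]

Answer: M ≅ ℤ^1 ⊕ ℤ/4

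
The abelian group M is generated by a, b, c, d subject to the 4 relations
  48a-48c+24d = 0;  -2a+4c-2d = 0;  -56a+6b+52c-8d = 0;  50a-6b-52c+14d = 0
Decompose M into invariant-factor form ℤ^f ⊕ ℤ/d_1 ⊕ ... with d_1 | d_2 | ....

Answer: M ≅ ℤ/2 ⊕ ℤ/6 ⊕ ℤ/12 ⊕ ℤ/24

Derivation:
rank_ℚ(R)=4; free=4−4=0
SNF(R) diag = [2, 6, 12, 24] → torsion [2, 6, 12, 24]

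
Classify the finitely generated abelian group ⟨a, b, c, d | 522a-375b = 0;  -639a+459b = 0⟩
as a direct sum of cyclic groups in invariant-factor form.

Answer: M ≅ ℤ^2 ⊕ ℤ/3 ⊕ ℤ/9

Derivation:
rank_ℚ(R)=2; free=4−2=2
SNF(R) diag = [3, 9] → torsion [3, 9]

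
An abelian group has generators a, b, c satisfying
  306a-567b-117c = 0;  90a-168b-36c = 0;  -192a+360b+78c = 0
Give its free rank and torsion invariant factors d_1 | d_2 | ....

rank_ℚ(R)=3; free=3−3=0
SNF(R) diag = [3, 6, 18] → torsion [3, 6, 18]

Answer: M ≅ ℤ/3 ⊕ ℤ/6 ⊕ ℤ/18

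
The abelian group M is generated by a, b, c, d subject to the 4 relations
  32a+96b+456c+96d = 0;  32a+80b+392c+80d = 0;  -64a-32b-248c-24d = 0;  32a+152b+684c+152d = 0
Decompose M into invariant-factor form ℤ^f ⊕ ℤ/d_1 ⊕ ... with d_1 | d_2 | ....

rank_ℚ(R)=4; free=4−4=0
SNF(R) diag = [4, 8, 16, 32] → torsion [4, 8, 16, 32]

Answer: M ≅ ℤ/4 ⊕ ℤ/8 ⊕ ℤ/16 ⊕ ℤ/32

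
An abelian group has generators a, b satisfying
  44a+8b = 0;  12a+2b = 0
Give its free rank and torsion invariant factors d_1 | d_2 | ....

Answer: M ≅ ℤ/2 ⊕ ℤ/4

Derivation:
rank_ℚ(R)=2; free=2−2=0
SNF(R) diag = [2, 4] → torsion [2, 4]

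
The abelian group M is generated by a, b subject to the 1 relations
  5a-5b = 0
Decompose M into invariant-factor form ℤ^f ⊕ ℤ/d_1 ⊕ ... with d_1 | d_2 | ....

rank_ℚ(R)=1; free=2−1=1
SNF(R) diag = [5] → torsion [5]

Answer: M ≅ ℤ^1 ⊕ ℤ/5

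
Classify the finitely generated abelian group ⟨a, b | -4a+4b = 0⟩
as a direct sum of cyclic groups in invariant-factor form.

Answer: M ≅ ℤ^1 ⊕ ℤ/4

Derivation:
rank_ℚ(R)=1; free=2−1=1
SNF(R) diag = [4] → torsion [4]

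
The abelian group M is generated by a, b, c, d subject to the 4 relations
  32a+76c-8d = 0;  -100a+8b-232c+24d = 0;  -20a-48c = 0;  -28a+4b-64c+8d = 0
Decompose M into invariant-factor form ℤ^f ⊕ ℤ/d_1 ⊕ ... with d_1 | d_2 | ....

rank_ℚ(R)=4; free=4−4=0
SNF(R) diag = [4, 4, 4, 8] → torsion [4, 4, 4, 8]

Answer: M ≅ ℤ/4 ⊕ ℤ/4 ⊕ ℤ/4 ⊕ ℤ/8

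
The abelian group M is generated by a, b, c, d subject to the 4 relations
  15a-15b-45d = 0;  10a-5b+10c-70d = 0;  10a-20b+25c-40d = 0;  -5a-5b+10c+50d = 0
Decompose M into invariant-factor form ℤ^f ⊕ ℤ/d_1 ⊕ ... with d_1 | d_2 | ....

rank_ℚ(R)=4; free=4−4=0
SNF(R) diag = [5, 15, 15, 45] → torsion [5, 15, 15, 45]

Answer: M ≅ ℤ/5 ⊕ ℤ/15 ⊕ ℤ/15 ⊕ ℤ/45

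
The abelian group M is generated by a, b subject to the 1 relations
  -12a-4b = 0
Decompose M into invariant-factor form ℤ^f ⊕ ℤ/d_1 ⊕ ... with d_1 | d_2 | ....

rank_ℚ(R)=1; free=2−1=1
SNF(R) diag = [4] → torsion [4]

Answer: M ≅ ℤ^1 ⊕ ℤ/4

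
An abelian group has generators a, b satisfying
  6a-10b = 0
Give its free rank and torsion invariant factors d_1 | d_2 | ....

rank_ℚ(R)=1; free=2−1=1
SNF(R) diag = [2] → torsion [2]

Answer: M ≅ ℤ^1 ⊕ ℤ/2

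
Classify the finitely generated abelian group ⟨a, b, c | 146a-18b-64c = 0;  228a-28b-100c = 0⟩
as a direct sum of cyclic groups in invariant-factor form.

rank_ℚ(R)=2; free=3−2=1
SNF(R) diag = [2, 4] → torsion [2, 4]

Answer: M ≅ ℤ^1 ⊕ ℤ/2 ⊕ ℤ/4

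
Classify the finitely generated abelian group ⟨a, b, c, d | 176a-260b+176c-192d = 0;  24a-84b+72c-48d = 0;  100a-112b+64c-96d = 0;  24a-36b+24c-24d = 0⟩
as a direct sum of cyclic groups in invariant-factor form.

rank_ℚ(R)=4; free=4−4=0
SNF(R) diag = [4, 12, 24, 24] → torsion [4, 12, 24, 24]

Answer: M ≅ ℤ/4 ⊕ ℤ/12 ⊕ ℤ/24 ⊕ ℤ/24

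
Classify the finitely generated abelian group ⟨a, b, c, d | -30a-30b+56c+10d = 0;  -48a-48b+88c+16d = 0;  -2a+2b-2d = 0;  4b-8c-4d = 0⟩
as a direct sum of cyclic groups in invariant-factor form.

rank_ℚ(R)=4; free=4−4=0
SNF(R) diag = [2, 4, 4, 8] → torsion [2, 4, 4, 8]

Answer: M ≅ ℤ/2 ⊕ ℤ/4 ⊕ ℤ/4 ⊕ ℤ/8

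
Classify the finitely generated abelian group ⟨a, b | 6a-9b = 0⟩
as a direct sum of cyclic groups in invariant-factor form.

Answer: M ≅ ℤ^1 ⊕ ℤ/3

Derivation:
rank_ℚ(R)=1; free=2−1=1
SNF(R) diag = [3] → torsion [3]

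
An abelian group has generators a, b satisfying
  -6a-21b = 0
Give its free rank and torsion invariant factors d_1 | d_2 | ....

rank_ℚ(R)=1; free=2−1=1
SNF(R) diag = [3] → torsion [3]

Answer: M ≅ ℤ^1 ⊕ ℤ/3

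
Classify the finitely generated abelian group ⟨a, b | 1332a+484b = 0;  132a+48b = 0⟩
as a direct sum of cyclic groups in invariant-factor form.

rank_ℚ(R)=2; free=2−2=0
SNF(R) diag = [4, 12] → torsion [4, 12]

Answer: M ≅ ℤ/4 ⊕ ℤ/12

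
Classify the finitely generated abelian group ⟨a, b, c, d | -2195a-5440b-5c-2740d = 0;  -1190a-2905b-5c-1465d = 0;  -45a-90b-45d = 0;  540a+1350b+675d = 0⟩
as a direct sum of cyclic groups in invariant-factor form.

rank_ℚ(R)=4; free=4−4=0
SNF(R) diag = [5, 15, 45, 135] → torsion [5, 15, 45, 135]

Answer: M ≅ ℤ/5 ⊕ ℤ/15 ⊕ ℤ/45 ⊕ ℤ/135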